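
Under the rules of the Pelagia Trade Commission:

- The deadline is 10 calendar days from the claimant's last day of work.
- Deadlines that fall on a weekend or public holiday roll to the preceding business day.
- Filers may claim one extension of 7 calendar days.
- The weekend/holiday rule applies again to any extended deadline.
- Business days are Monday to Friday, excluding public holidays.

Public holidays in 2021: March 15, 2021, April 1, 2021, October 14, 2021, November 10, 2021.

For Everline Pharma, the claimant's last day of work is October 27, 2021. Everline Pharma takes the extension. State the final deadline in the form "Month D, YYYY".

Adding 10 calendar days to October 27, 2021 gives November 6, 2021.
November 6, 2021 is a Saturday; the preceding business day is November 5, 2021 (Friday).
With the 7-day extension, November 5, 2021 becomes November 12, 2021.
Since November 12, 2021 is a Friday and not a holiday, the date is unchanged.
Final deadline: November 12, 2021.

November 12, 2021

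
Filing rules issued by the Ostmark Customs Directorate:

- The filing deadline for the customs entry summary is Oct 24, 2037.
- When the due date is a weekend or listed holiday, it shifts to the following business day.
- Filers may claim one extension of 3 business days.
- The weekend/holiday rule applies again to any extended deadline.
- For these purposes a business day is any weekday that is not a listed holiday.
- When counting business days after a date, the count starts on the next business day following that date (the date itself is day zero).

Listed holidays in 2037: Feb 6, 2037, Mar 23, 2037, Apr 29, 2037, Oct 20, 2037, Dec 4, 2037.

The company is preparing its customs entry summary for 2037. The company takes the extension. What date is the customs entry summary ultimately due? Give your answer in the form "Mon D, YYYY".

The statutory due date is Oct 24, 2037.
Oct 24, 2037 is a Saturday, so it moves to the next business day, Oct 26, 2037 (Monday).
The 3-business-day extension runs from Oct 26, 2037 to Oct 29, 2037.
Since Oct 29, 2037 is a Thursday and not a holiday, the date is unchanged.
Final deadline: Oct 29, 2037.

Oct 29, 2037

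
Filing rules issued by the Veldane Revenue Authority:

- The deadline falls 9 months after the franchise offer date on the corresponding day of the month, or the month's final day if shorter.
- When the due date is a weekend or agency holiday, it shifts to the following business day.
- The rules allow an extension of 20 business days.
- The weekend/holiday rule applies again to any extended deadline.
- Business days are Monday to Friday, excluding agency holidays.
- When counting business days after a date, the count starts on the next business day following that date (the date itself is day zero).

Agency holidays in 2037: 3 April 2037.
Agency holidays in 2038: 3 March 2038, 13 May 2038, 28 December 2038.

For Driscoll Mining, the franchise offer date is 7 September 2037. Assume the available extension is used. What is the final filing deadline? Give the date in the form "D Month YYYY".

9 months from 7 September 2037 is 7 June 2038.
7 June 2038 falls on a Monday, which is a business day, so no adjustment is needed.
Applying the 20-business-day extension: 20 business days after 7 June 2038 is 5 July 2038.
5 July 2038 is a Monday and not a listed holiday, so it stands.
So the filing is due 5 July 2038.

5 July 2038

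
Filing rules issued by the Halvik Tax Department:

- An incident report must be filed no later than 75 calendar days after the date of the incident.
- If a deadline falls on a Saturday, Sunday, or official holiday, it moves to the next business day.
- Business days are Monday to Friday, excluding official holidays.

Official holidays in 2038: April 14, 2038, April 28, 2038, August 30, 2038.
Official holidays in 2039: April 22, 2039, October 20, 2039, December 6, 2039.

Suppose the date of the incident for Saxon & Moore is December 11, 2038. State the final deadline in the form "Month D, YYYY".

February 24, 2039

Adding 75 calendar days to December 11, 2038 gives February 24, 2039.
February 24, 2039 (Thursday) is already a business day.
Final deadline: February 24, 2039.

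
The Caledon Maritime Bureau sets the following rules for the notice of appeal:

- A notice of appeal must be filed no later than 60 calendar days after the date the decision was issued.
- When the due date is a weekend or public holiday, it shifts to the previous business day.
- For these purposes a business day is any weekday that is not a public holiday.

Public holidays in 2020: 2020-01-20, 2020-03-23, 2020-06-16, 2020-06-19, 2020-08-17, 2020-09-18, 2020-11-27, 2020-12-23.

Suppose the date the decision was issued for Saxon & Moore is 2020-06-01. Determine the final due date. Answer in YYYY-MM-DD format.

2020-07-31

Adding 60 calendar days to 2020-06-01 gives 2020-07-31.
2020-07-31 is a Friday and not a listed holiday, so it stands.
The final due date is 2020-07-31.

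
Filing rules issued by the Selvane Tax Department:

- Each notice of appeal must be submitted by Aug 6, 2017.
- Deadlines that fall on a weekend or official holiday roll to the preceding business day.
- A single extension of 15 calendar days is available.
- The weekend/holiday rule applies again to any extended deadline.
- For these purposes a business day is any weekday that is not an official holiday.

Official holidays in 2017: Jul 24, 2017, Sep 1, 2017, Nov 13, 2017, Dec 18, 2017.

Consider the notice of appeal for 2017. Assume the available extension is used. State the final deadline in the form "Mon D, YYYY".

Aug 18, 2017

The statutory due date is Aug 6, 2017.
Because Aug 6, 2017 is a Sunday, the deadline becomes Aug 4, 2017 (Friday).
With the 15-day extension, Aug 4, 2017 becomes Aug 19, 2017.
Aug 19, 2017 is a Saturday; the preceding business day is Aug 18, 2017 (Friday).
Deadline: Aug 18, 2017.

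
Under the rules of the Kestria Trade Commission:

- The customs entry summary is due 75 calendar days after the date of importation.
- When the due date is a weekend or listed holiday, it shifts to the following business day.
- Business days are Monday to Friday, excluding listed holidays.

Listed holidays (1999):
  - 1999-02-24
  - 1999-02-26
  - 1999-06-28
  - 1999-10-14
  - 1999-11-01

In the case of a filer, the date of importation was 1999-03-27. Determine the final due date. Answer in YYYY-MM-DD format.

1999-06-10

75 calendar days after 1999-03-27 is 1999-06-10.
1999-06-10 is a Thursday and not a listed holiday, so it stands.
Final deadline: 1999-06-10.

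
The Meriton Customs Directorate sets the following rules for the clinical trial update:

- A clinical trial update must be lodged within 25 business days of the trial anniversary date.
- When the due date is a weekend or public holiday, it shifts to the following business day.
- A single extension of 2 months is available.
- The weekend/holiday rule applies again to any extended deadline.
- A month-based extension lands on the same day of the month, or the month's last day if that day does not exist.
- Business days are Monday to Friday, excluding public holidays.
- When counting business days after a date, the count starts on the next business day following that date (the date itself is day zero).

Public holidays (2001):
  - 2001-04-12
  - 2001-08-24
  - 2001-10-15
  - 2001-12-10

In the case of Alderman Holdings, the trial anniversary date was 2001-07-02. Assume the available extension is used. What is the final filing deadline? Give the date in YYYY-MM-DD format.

2001-10-08

25 business days after 2001-07-02, excluding weekends and holidays, is 2001-08-06.
2001-08-06 is a Monday and not a listed holiday, so it stands.
Add 2 months to 2001-08-06: 2001-10-06.
2001-10-06 is a Saturday, so it moves to the next business day, 2001-10-08 (Monday).
Final deadline: 2001-10-08.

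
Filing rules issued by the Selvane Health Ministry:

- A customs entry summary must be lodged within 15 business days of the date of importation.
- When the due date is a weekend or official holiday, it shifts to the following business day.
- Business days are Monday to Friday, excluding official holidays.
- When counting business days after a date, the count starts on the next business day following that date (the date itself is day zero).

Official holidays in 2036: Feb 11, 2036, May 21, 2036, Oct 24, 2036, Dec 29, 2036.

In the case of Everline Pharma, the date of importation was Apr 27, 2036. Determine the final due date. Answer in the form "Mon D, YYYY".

Counting 15 business days after Apr 27, 2036 (skipping weekends and listed holidays) reaches May 16, 2036.
Since May 16, 2036 is a Friday and not a holiday, the date is unchanged.
Final deadline: May 16, 2036.

May 16, 2036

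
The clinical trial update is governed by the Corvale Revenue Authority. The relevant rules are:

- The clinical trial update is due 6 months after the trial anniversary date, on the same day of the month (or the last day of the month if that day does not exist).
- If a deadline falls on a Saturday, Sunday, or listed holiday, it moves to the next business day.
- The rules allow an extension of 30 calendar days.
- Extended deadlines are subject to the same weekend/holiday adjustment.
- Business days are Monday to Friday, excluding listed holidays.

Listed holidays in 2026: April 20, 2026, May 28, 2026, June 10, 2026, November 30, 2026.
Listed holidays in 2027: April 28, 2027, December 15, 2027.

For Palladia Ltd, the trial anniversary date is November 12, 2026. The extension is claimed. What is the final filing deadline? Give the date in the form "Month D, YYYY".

6 months from November 12, 2026 is May 12, 2027.
Since May 12, 2027 is a Wednesday and not a holiday, the date is unchanged.
With the 30-day extension, May 12, 2027 becomes June 11, 2027.
June 11, 2027 (Friday) is already a business day.
The final due date is June 11, 2027.

June 11, 2027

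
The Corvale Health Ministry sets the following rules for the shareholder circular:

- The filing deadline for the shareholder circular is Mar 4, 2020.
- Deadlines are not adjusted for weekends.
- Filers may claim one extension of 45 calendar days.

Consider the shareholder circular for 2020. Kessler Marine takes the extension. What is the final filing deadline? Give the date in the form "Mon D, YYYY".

Start from the fixed due date, Mar 4, 2020.
Mar 4, 2020 falls on a Wednesday. The rules make no weekend/holiday allowance, so it remains Mar 4, 2020.
Applying the 45-calendar-day extension: Mar 4, 2020 + 45 days = Apr 18, 2020.
Apr 18, 2020 falls on a Saturday. The rules make no weekend/holiday allowance, so it remains Apr 18, 2020.
Final deadline: Apr 18, 2020.

Apr 18, 2020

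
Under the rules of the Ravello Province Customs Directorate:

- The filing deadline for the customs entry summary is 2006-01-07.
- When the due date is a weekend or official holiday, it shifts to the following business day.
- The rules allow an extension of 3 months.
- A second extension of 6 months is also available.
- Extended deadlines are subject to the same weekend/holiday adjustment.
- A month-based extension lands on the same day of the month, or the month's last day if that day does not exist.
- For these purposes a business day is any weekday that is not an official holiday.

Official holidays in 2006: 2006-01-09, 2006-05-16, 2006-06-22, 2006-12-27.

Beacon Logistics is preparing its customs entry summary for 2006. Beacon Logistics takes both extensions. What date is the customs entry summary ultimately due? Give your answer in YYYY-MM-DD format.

Start from the fixed due date, 2006-01-07.
2006-01-07 is a Saturday; the next business day is 2006-01-10 (Tuesday).
Applying the 3 months extension: 3 months after 2006-01-10 is 2006-04-10.
2006-04-10 is a Monday and not a listed holiday, so it stands.
Add 6 months to 2006-04-10: 2006-10-10.
2006-10-10 (Tuesday) is already a business day.
Final deadline: 2006-10-10.

2006-10-10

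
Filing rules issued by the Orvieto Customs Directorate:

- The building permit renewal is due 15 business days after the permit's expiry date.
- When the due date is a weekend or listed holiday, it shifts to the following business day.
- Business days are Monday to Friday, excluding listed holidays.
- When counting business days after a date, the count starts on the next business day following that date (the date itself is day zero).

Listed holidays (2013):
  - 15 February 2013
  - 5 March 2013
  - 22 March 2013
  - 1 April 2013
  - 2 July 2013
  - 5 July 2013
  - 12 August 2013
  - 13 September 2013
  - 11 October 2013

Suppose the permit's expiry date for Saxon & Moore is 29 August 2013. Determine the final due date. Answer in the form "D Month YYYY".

Counting 15 business days after 29 August 2013 (skipping weekends and listed holidays) reaches 20 September 2013.
20 September 2013 (Friday) is already a business day.
Deadline: 20 September 2013.

20 September 2013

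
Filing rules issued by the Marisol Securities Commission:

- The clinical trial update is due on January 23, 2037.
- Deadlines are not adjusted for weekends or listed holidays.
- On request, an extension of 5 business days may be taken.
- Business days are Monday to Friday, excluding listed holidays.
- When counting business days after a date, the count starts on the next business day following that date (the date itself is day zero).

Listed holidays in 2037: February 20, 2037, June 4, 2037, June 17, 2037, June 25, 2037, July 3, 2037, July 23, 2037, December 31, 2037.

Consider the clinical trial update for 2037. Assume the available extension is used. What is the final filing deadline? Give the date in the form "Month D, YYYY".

The statutory due date is January 23, 2037.
January 23, 2037 is a Friday; no weekend or holiday adjustment applies.
Counting 5 further business days from January 23, 2037 reaches January 30, 2037.
No adjustment is made for weekends or holidays, so January 30, 2037 stands.
Final deadline: January 30, 2037.

January 30, 2037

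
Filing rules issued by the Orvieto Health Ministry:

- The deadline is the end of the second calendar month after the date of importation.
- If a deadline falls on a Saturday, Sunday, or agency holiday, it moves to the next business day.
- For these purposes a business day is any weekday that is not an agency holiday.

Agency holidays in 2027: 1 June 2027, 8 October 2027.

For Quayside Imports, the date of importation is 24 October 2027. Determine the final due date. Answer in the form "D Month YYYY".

31 December 2027

2 months after 24 October 2027 is December 2027; that month ends on 31 December 2027.
31 December 2027 (Friday) is already a business day.
The final due date is 31 December 2027.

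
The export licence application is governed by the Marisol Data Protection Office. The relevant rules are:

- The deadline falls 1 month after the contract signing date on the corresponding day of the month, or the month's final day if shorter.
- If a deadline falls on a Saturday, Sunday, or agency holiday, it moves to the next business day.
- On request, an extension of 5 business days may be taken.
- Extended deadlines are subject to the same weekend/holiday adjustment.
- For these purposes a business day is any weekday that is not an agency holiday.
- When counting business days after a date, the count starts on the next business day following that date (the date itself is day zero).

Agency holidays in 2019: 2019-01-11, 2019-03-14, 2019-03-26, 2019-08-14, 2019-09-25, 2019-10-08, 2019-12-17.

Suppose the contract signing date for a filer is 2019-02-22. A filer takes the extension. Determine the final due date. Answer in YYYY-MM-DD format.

2019-04-01

1 month from 2019-02-22 is 2019-03-22.
2019-03-22 (Friday) is already a business day.
Applying the 5-business-day extension: 5 business days after 2019-03-22 is 2019-04-01.
2019-04-01 (Monday) is already a business day.
Deadline: 2019-04-01.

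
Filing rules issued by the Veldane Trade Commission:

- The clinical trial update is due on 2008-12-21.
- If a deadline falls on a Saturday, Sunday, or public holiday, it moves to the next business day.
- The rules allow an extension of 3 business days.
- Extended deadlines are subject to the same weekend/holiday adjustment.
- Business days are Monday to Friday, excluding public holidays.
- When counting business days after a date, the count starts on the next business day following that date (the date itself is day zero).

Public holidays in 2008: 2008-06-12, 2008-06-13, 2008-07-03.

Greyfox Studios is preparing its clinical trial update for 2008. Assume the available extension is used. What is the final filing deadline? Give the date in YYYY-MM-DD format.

2008-12-25

The statutory due date is 2008-12-21.
2008-12-21 is a Sunday; the next business day is 2008-12-22 (Monday).
Applying the 3-business-day extension: 3 business days after 2008-12-22 is 2008-12-25.
2008-12-25 falls on a Thursday, which is a business day, so no adjustment is needed.
So the filing is due 2008-12-25.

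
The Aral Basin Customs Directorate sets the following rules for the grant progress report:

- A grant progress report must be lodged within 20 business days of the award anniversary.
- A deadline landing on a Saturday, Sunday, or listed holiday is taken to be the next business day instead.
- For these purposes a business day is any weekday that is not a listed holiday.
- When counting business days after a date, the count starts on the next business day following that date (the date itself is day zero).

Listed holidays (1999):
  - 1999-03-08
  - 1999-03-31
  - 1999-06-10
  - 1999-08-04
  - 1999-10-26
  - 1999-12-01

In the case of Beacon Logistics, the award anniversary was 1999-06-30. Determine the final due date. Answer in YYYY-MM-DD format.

1999-07-28

Counting 20 business days after 1999-06-30 (skipping weekends and listed holidays) reaches 1999-07-28.
1999-07-28 (Wednesday) is already a business day.
Deadline: 1999-07-28.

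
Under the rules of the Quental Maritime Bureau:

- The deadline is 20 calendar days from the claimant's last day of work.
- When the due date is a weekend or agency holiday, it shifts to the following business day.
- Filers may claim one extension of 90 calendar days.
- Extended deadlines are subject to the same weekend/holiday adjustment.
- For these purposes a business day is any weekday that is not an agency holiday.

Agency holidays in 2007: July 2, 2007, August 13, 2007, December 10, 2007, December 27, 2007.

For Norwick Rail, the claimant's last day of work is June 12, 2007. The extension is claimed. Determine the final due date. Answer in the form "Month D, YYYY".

October 1, 2007

Adding 20 calendar days to June 12, 2007 gives July 2, 2007.
July 2, 2007 is a listed holiday; the next business day is July 3, 2007 (Tuesday).
The 90-calendar-day extension moves the deadline from July 3, 2007 to October 1, 2007.
October 1, 2007 (Monday) is already a business day.
So the filing is due October 1, 2007.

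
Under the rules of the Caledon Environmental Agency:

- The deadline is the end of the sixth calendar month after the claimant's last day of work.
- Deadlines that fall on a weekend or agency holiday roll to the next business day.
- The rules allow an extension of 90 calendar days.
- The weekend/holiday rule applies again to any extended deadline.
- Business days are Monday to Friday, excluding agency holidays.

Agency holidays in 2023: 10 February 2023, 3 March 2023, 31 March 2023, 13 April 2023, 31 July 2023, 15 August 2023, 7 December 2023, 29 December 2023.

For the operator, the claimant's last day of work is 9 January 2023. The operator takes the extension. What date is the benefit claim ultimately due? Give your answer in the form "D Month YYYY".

30 October 2023

6 months after 9 January 2023 falls in July 2023; the last day of that month is 31 July 2023.
Because 31 July 2023 is a listed holiday, the deadline becomes 1 August 2023 (Tuesday).
The 90-calendar-day extension moves the deadline from 1 August 2023 to 30 October 2023.
30 October 2023 is a Monday and not a listed holiday, so it stands.
The final due date is 30 October 2023.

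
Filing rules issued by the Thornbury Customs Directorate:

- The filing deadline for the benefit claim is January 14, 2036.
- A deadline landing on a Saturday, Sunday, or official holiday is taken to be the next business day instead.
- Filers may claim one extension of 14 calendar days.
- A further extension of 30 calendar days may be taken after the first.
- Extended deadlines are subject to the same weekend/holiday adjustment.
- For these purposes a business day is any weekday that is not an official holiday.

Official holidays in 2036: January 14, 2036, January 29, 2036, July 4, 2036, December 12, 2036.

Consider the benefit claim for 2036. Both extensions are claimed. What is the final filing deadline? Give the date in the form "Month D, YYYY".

February 29, 2036

The statutory due date is January 14, 2036.
January 14, 2036 is a listed holiday, so it moves to the next business day, January 15, 2036 (Tuesday).
The 14-calendar-day extension moves the deadline from January 15, 2036 to January 29, 2036.
Because January 29, 2036 is a listed holiday, the deadline becomes January 30, 2036 (Wednesday).
Add the 30 calendar-day extension to January 30, 2036: February 29, 2036.
Since February 29, 2036 is a Friday and not a holiday, the date is unchanged.
The final due date is February 29, 2036.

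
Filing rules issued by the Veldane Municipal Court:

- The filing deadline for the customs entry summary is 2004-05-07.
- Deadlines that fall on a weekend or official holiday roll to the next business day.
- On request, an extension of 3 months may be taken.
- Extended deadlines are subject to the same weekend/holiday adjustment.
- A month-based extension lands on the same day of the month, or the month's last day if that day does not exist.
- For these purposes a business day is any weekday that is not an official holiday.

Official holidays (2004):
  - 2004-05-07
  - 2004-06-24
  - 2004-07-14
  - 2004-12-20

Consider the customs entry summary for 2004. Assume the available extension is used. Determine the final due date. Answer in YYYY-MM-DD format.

2004-08-10

Start from the fixed due date, 2004-05-07.
Because 2004-05-07 is a listed holiday, the deadline becomes 2004-05-10 (Monday).
The 3 months extension carries 2004-05-10 to 2004-08-10.
2004-08-10 falls on a Tuesday, which is a business day, so no adjustment is needed.
Final deadline: 2004-08-10.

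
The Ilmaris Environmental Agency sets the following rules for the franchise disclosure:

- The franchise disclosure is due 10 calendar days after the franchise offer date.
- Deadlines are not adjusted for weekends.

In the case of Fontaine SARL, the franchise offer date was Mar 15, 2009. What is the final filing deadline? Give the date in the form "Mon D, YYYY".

Mar 25, 2009

Trigger date Mar 15, 2009 + 10 calendar days = Mar 25, 2009.
Mar 25, 2009 falls on a Wednesday. The rules make no weekend/holiday allowance, so it remains Mar 25, 2009.
Deadline: Mar 25, 2009.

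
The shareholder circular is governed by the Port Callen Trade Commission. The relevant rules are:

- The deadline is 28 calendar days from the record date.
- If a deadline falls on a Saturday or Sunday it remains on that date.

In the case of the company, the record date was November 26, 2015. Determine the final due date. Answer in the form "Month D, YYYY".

December 24, 2015

Adding 28 calendar days to November 26, 2015 gives December 24, 2015.
December 24, 2015 is a Thursday; no weekend or holiday adjustment applies.
Deadline: December 24, 2015.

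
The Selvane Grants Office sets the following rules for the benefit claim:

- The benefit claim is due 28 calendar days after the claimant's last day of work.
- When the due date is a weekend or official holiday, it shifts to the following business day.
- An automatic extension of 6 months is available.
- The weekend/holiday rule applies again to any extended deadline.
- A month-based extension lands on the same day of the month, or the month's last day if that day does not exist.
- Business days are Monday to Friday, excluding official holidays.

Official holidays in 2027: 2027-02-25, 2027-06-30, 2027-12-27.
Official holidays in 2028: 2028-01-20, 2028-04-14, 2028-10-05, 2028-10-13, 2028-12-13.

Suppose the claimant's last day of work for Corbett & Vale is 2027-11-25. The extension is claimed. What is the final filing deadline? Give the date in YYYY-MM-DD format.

2028-06-23

28 calendar days after 2027-11-25 is 2027-12-23.
2027-12-23 is a Thursday and not a listed holiday, so it stands.
The 6 months extension carries 2027-12-23 to 2028-06-23.
2028-06-23 (Friday) is already a business day.
Final deadline: 2028-06-23.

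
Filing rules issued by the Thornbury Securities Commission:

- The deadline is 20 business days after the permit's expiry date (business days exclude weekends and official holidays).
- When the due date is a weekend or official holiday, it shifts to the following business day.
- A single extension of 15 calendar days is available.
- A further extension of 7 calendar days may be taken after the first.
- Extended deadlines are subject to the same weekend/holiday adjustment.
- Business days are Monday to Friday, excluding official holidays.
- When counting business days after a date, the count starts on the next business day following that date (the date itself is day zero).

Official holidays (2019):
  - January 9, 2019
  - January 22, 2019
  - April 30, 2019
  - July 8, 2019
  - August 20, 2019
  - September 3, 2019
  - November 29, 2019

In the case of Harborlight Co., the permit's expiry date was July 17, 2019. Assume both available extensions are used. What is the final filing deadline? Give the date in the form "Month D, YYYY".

Starting the day after July 17, 2019 and counting 20 business days lands on August 14, 2019.
August 14, 2019 (Wednesday) is already a business day.
Applying the 15-calendar-day extension: August 14, 2019 + 15 days = August 29, 2019.
August 29, 2019 (Thursday) is already a business day.
Add the 7 calendar-day extension to August 29, 2019: September 5, 2019.
September 5, 2019 falls on a Thursday, which is a business day, so no adjustment is needed.
Final deadline: September 5, 2019.

September 5, 2019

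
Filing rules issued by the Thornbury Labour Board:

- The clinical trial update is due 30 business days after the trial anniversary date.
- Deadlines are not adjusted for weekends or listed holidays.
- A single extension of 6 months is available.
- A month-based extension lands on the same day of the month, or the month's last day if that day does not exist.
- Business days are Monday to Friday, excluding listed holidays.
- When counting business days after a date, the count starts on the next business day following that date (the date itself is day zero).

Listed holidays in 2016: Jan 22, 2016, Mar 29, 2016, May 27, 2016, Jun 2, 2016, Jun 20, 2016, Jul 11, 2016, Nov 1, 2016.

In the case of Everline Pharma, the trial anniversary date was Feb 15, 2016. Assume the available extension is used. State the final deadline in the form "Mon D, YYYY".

Counting 30 business days after Feb 15, 2016 (skipping weekends and listed holidays) reaches Mar 28, 2016.
Mar 28, 2016 is a Monday; no weekend or holiday adjustment applies.
Add 6 months to Mar 28, 2016: Sep 28, 2016.
No adjustment is made for weekends or holidays, so Sep 28, 2016 stands.
Final deadline: Sep 28, 2016.

Sep 28, 2016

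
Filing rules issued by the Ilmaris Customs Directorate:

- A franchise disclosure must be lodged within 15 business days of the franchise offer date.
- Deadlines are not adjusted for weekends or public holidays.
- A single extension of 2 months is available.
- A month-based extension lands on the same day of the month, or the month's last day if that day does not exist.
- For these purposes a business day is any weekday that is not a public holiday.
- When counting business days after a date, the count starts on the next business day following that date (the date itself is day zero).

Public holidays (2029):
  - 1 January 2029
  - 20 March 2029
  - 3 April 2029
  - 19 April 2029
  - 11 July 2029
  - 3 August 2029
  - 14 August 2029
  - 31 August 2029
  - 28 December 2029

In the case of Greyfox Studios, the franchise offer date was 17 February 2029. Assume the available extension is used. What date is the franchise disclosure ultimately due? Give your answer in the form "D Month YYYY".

15 business days after 17 February 2029, excluding weekends and holidays, is 9 March 2029.
9 March 2029 falls on a Friday. The rules make no weekend/holiday allowance, so it remains 9 March 2029.
Add 2 months to 9 March 2029: 9 May 2029.
No adjustment is made for weekends or holidays, so 9 May 2029 stands.
The final due date is 9 May 2029.

9 May 2029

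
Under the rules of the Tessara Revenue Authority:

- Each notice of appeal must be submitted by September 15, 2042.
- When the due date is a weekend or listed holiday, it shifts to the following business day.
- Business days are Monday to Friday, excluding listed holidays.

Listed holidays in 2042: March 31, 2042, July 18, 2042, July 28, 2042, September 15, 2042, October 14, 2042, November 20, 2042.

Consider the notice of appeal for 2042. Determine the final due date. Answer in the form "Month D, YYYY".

September 16, 2042

The stated deadline is September 15, 2042.
Because September 15, 2042 is a listed holiday, the deadline becomes September 16, 2042 (Tuesday).
The final due date is September 16, 2042.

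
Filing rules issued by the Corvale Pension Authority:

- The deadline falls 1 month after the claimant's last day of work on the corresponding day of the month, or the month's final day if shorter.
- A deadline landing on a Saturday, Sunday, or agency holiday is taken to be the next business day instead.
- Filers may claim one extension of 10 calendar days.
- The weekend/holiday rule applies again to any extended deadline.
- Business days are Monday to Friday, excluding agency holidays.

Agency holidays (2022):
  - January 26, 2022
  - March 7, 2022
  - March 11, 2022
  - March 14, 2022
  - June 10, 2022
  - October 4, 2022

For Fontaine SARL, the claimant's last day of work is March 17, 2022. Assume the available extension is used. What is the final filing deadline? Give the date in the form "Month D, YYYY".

April 28, 2022

1 month after March 17, 2022, on the same day of the month, is April 17, 2022.
April 17, 2022 falls on a Sunday. Rolling to the next business day gives April 18, 2022, a Monday.
With the 10-day extension, April 18, 2022 becomes April 28, 2022.
April 28, 2022 is a Thursday and not a listed holiday, so it stands.
The final due date is April 28, 2022.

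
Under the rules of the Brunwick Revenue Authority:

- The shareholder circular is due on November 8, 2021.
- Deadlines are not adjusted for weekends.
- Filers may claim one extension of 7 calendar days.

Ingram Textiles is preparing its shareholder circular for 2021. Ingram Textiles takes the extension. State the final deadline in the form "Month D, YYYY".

The statutory due date is November 8, 2021.
November 8, 2021 falls on a Monday. The rules make no weekend/holiday allowance, so it remains November 8, 2021.
The 7-calendar-day extension moves the deadline from November 8, 2021 to November 15, 2021.
No adjustment is made for weekends or holidays, so November 15, 2021 stands.
The final due date is November 15, 2021.

November 15, 2021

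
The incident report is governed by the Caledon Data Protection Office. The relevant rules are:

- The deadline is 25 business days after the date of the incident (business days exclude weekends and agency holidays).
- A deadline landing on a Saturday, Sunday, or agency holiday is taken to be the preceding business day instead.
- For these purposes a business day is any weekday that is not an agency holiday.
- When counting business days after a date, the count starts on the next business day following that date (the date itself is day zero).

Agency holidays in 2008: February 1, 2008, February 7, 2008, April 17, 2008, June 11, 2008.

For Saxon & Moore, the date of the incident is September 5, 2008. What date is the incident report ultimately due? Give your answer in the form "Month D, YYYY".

October 10, 2008

Counting 25 business days after September 5, 2008 (skipping weekends and listed holidays) reaches October 10, 2008.
October 10, 2008 is a Friday and not a listed holiday, so it stands.
Final deadline: October 10, 2008.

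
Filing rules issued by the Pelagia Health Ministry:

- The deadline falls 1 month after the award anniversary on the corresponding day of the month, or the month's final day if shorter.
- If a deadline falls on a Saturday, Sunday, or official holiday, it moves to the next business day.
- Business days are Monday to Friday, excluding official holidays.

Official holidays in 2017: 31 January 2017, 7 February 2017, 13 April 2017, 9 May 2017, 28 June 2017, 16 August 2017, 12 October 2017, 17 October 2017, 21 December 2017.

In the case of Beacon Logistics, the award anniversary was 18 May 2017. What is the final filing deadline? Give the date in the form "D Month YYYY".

1 month after 18 May 2017, on the same day of the month, is 18 June 2017.
Because 18 June 2017 is a Sunday, the deadline becomes 19 June 2017 (Monday).
The final due date is 19 June 2017.

19 June 2017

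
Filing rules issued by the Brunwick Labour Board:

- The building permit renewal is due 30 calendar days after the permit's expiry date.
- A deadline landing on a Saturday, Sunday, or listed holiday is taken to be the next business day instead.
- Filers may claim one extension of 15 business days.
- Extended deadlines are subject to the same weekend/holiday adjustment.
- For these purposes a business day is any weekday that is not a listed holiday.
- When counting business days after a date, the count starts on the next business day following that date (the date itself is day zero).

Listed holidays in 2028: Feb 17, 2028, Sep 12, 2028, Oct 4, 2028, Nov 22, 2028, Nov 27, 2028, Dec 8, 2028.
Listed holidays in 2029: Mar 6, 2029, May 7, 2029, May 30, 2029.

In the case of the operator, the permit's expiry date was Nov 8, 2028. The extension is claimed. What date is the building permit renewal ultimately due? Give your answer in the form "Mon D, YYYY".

Jan 1, 2029

From Nov 8, 2028, 30 calendar days later is Dec 8, 2028.
Because Dec 8, 2028 is a listed holiday, the deadline becomes Dec 11, 2028 (Monday).
Applying the 15-business-day extension: 15 business days after Dec 11, 2028 is Jan 1, 2029.
Jan 1, 2029 (Monday) is already a business day.
The final due date is Jan 1, 2029.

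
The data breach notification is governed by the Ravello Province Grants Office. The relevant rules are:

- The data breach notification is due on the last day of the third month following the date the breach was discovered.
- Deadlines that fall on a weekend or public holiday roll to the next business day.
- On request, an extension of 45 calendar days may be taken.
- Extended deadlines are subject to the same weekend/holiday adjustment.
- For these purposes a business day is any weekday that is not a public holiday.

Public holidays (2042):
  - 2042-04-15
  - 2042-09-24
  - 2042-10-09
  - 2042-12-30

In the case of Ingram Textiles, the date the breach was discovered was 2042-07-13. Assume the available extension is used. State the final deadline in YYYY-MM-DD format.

2042-12-15

The third month after 2042-07-13 is October 2042, whose last day is 2042-10-31.
Since 2042-10-31 is a Friday and not a holiday, the date is unchanged.
With the 45-day extension, 2042-10-31 becomes 2042-12-15.
2042-12-15 falls on a Monday, which is a business day, so no adjustment is needed.
So the filing is due 2042-12-15.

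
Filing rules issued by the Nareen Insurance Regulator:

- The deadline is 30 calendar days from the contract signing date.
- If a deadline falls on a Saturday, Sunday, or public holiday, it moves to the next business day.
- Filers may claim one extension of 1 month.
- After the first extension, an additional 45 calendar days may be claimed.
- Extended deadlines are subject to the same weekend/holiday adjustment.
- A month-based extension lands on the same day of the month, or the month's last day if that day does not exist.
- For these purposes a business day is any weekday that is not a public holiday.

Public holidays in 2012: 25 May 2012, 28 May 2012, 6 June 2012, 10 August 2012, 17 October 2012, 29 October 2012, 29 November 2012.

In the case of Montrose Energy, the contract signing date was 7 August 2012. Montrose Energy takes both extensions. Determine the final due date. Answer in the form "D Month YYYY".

From 7 August 2012, 30 calendar days later is 6 September 2012.
6 September 2012 is a Thursday and not a listed holiday, so it stands.
Applying the 1 month extension: 1 month after 6 September 2012 is 6 October 2012.
6 October 2012 falls on a Saturday. Rolling to the next business day gives 8 October 2012, a Monday.
The 45-calendar-day extension moves the deadline from 8 October 2012 to 22 November 2012.
22 November 2012 (Thursday) is already a business day.
Deadline: 22 November 2012.

22 November 2012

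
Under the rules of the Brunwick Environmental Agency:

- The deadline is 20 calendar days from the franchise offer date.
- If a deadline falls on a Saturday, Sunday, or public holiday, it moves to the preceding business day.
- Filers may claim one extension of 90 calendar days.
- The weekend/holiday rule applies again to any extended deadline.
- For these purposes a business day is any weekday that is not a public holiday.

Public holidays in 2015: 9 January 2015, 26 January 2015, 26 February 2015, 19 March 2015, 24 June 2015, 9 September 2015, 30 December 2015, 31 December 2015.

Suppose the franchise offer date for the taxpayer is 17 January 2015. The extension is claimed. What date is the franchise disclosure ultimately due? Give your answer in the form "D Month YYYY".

7 May 2015

Trigger date 17 January 2015 + 20 calendar days = 6 February 2015.
6 February 2015 falls on a Friday, which is a business day, so no adjustment is needed.
Applying the 90-calendar-day extension: 6 February 2015 + 90 days = 7 May 2015.
7 May 2015 falls on a Thursday, which is a business day, so no adjustment is needed.
Deadline: 7 May 2015.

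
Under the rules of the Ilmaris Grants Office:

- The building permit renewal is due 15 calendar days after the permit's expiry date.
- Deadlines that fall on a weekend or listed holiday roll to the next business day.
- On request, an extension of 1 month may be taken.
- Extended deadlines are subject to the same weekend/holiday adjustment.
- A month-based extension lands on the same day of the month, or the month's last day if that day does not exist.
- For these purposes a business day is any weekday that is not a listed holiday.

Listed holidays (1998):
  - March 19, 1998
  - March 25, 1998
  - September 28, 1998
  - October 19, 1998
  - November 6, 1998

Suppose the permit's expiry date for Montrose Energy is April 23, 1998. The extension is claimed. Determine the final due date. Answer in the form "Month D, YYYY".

June 8, 1998

From April 23, 1998, 15 calendar days later is May 8, 1998.
Since May 8, 1998 is a Friday and not a holiday, the date is unchanged.
The 1 month extension carries May 8, 1998 to June 8, 1998.
Since June 8, 1998 is a Monday and not a holiday, the date is unchanged.
So the filing is due June 8, 1998.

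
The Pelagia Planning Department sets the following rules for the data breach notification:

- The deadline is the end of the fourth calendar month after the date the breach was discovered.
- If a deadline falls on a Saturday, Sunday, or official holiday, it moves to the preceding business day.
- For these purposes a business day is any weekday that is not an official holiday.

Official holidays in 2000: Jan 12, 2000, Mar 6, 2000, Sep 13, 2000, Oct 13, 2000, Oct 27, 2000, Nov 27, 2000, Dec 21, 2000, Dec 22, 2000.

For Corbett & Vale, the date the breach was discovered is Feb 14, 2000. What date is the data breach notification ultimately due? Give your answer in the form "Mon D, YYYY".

Jun 30, 2000

4 months after Feb 14, 2000 is June 2000; that month ends on Jun 30, 2000.
Jun 30, 2000 is a Friday and not a listed holiday, so it stands.
Deadline: Jun 30, 2000.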